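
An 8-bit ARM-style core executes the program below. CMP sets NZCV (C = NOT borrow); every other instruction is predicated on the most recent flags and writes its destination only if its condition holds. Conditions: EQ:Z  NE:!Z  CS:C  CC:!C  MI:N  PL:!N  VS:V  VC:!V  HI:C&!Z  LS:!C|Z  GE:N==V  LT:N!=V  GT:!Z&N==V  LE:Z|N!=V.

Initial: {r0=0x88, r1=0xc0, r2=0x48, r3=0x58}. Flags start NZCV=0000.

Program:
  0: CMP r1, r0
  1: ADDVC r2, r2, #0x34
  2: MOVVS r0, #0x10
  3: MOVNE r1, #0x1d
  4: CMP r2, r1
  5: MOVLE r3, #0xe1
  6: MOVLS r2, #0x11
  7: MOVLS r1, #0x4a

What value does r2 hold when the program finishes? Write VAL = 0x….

VAL = 0x7c

0: ✓ CMP  NZCV=0010
1: ✓ ADDVC  r2←0x7c
2: · MOVVS
3: ✓ MOVNE  r1←0x1d
4: ✓ CMP  NZCV=0010
5: · MOVLE
6: · MOVLS
7: · MOVLS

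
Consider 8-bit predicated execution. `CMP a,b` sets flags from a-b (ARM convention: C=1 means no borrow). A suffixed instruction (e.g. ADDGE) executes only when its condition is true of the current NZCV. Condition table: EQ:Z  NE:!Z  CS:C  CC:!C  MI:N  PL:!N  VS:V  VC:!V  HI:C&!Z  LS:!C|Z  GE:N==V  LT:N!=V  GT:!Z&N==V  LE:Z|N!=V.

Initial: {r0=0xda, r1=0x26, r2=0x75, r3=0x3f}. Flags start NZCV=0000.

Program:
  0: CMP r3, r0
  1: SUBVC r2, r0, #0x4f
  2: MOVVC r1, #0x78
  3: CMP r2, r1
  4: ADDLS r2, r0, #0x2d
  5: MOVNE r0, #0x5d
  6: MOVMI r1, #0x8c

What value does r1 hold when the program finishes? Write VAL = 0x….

VAL = 0x78

[0] flags=0000 → (cmp)
[1] flags=0000 VC?T → r2=0x8b
[2] flags=0000 VC?T → r1=0x78
[3] flags=0011 → (cmp)
[4] flags=0011 LS?F → skip
[5] flags=0011 NE?T → r0=0x5d
[6] flags=0011 MI?F → skip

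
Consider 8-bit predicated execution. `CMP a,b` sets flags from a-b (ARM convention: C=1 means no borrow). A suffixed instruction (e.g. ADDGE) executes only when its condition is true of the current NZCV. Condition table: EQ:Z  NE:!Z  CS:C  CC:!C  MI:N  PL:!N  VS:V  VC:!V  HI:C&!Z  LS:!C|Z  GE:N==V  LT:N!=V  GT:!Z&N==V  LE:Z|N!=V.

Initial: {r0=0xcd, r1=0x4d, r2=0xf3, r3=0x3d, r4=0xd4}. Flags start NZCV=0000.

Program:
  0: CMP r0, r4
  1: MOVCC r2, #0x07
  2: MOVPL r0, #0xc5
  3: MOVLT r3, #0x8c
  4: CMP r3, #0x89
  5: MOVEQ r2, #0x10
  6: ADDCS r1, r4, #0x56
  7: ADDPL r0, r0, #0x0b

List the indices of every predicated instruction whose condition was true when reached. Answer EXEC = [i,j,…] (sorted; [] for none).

EXEC = [1,3,6,7]

[0] flags=1000 → (cmp)
[1] flags=1000 CC?T → r2=0x07
[2] flags=1000 PL?F → skip
[3] flags=1000 LT?T → r3=0x8c
[4] flags=0010 → (cmp)
[5] flags=0010 EQ?F → skip
[6] flags=0010 CS?T → r1=0x2a
[7] flags=0010 PL?T → r0=0xd8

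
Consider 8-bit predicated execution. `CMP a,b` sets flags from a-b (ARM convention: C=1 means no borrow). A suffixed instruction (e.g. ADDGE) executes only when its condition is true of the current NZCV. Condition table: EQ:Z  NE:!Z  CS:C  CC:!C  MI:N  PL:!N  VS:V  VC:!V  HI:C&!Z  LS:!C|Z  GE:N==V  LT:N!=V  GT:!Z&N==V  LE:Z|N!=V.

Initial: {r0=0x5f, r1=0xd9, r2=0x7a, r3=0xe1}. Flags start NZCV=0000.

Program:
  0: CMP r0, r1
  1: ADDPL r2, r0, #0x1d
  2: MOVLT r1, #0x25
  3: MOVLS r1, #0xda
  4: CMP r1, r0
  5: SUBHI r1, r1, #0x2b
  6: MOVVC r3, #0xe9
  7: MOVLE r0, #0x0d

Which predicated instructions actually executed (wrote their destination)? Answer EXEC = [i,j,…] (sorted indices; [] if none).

EXEC = [3,5,7]

0: ✓ CMP  NZCV=1001
1: · ADDPL
2: · MOVLT
3: ✓ MOVLS  r1←0xda
4: ✓ CMP  NZCV=0011
5: ✓ SUBHI  r1←0xaf
6: · MOVVC
7: ✓ MOVLE  r0←0x0d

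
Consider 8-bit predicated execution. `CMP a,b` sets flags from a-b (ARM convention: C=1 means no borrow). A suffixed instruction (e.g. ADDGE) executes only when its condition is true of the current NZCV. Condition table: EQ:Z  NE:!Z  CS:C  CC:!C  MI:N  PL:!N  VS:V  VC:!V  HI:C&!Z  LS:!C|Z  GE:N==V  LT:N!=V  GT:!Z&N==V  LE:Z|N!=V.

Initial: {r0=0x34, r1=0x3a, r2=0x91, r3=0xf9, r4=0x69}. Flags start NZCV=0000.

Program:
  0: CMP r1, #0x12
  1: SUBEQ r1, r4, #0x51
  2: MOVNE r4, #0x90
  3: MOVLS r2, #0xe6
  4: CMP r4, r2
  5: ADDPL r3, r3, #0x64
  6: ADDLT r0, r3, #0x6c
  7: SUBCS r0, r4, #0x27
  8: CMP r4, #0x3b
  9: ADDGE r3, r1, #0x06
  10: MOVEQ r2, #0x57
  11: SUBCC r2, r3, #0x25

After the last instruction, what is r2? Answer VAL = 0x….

VAL = 0x91

0: ✓ CMP  NZCV=0010
1: · SUBEQ
2: ✓ MOVNE  r4←0x90
3: · MOVLS
4: ✓ CMP  NZCV=1000
5: · ADDPL
6: ✓ ADDLT  r0←0x65
7: · SUBCS
8: ✓ CMP  NZCV=0011
9: · ADDGE
10: · MOVEQ
11: · SUBCC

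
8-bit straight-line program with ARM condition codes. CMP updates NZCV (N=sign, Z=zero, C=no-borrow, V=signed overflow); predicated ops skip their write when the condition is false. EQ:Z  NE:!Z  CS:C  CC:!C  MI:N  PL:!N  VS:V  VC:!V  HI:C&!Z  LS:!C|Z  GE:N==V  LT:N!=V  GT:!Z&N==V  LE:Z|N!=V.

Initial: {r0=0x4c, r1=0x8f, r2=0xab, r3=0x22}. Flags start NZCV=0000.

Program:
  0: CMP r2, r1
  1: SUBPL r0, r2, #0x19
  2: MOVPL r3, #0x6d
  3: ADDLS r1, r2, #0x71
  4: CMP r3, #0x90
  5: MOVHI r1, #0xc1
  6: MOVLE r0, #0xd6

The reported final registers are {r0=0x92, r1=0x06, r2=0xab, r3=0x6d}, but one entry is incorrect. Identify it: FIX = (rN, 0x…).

0: ✓ CMP  NZCV=0010
1: ✓ SUBPL  r0←0x92
2: ✓ MOVPL  r3←0x6d
3: · ADDLS
4: ✓ CMP  NZCV=1001
5: · MOVHI
6: · MOVLE

FIX = (r1, 0x8f)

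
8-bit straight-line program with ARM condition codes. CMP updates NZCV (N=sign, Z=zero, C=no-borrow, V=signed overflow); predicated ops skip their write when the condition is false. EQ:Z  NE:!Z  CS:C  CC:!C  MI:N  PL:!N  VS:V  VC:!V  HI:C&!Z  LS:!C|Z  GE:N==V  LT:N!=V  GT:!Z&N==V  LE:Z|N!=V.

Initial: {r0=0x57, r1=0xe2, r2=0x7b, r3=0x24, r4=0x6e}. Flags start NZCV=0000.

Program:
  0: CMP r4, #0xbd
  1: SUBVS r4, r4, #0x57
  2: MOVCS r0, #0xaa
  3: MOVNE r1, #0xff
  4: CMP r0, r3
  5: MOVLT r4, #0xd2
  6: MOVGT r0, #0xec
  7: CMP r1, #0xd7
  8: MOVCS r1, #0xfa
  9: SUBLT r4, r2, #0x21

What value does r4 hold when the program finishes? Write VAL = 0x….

[0] flags=1001 → (cmp)
[1] flags=1001 VS?T → r4=0x17
[2] flags=1001 CS?F → skip
[3] flags=1001 NE?T → r1=0xff
[4] flags=0010 → (cmp)
[5] flags=0010 LT?F → skip
[6] flags=0010 GT?T → r0=0xec
[7] flags=0010 → (cmp)
[8] flags=0010 CS?T → r1=0xfa
[9] flags=0010 LT?F → skip

VAL = 0x17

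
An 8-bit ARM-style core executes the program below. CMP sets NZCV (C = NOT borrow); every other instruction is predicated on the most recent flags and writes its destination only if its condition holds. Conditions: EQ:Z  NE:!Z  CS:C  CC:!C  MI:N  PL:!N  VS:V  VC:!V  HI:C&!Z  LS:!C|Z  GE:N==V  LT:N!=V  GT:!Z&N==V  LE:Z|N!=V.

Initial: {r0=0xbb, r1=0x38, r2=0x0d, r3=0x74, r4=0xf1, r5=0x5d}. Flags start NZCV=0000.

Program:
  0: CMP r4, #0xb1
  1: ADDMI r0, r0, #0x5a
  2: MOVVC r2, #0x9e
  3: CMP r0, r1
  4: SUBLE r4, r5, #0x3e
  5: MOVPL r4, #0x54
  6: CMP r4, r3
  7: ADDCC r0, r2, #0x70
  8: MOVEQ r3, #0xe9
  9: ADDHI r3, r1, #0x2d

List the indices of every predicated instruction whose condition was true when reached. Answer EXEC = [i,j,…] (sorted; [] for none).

EXEC = [2,4,7]

[0] flags=0010 → (cmp)
[1] flags=0010 MI?F → skip
[2] flags=0010 VC?T → r2=0x9e
[3] flags=1010 → (cmp)
[4] flags=1010 LE?T → r4=0x1f
[5] flags=1010 PL?F → skip
[6] flags=1000 → (cmp)
[7] flags=1000 CC?T → r0=0x0e
[8] flags=1000 EQ?F → skip
[9] flags=1000 HI?F → skip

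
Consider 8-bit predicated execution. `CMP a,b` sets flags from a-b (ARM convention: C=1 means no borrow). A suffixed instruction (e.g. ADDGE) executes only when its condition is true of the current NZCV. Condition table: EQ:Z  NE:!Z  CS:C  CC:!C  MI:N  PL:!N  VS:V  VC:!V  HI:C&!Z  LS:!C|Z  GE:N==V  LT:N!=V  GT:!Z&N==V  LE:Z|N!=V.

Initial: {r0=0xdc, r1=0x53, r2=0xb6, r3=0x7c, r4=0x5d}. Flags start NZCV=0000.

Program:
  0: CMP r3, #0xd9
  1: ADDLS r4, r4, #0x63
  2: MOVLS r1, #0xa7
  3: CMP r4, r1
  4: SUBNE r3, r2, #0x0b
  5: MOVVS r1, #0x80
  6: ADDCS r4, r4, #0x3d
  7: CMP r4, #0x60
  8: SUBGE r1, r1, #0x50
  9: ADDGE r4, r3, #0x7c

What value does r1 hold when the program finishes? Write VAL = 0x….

VAL = 0xa7

[0] flags=1001 → (cmp)
[1] flags=1001 LS?T → r4=0xc0
[2] flags=1001 LS?T → r1=0xa7
[3] flags=0010 → (cmp)
[4] flags=0010 NE?T → r3=0xab
[5] flags=0010 VS?F → skip
[6] flags=0010 CS?T → r4=0xfd
[7] flags=1010 → (cmp)
[8] flags=1010 GE?F → skip
[9] flags=1010 GE?F → skip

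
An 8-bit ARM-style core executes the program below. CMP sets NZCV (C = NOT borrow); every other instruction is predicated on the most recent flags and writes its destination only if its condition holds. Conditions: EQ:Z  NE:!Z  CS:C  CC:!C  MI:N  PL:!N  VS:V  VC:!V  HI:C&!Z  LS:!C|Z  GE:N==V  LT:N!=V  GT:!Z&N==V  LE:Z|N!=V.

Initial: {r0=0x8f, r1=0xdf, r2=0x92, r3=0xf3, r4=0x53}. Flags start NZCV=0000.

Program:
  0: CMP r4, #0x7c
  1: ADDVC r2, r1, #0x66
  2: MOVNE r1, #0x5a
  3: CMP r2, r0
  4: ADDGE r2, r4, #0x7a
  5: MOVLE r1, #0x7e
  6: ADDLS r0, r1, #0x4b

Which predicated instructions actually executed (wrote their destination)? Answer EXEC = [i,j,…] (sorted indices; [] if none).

[0] flags=1000 → (cmp)
[1] flags=1000 VC?T → r2=0x45
[2] flags=1000 NE?T → r1=0x5a
[3] flags=1001 → (cmp)
[4] flags=1001 GE?T → r2=0xcd
[5] flags=1001 LE?F → skip
[6] flags=1001 LS?T → r0=0xa5

EXEC = [1,2,4,6]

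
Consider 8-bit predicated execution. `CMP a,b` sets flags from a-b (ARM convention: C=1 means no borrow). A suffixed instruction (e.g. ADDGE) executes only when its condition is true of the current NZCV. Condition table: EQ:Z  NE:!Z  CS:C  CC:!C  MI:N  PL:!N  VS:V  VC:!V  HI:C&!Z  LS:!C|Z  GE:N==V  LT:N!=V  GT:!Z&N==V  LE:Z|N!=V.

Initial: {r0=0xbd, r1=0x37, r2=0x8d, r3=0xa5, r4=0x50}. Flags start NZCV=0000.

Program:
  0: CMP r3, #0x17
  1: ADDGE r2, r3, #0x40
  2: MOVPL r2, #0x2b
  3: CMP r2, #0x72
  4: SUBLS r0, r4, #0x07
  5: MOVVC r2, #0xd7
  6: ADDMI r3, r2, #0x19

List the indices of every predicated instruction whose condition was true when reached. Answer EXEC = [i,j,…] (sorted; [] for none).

EXEC = []

0: ✓ CMP  NZCV=1010
1: · ADDGE
2: · MOVPL
3: ✓ CMP  NZCV=0011
4: · SUBLS
5: · MOVVC
6: · ADDMI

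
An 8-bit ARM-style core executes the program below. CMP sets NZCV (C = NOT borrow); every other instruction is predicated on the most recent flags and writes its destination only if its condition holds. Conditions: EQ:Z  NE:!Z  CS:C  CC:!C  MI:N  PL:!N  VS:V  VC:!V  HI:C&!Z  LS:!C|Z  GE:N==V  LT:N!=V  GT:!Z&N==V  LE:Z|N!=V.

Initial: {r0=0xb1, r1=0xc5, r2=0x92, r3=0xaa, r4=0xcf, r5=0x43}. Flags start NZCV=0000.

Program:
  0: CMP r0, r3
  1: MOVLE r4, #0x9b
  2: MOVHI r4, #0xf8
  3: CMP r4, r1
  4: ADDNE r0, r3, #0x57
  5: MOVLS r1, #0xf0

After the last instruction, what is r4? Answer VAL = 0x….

0: ✓ CMP  NZCV=0010
1: · MOVLE
2: ✓ MOVHI  r4←0xf8
3: ✓ CMP  NZCV=0010
4: ✓ ADDNE  r0←0x01
5: · MOVLS

VAL = 0xf8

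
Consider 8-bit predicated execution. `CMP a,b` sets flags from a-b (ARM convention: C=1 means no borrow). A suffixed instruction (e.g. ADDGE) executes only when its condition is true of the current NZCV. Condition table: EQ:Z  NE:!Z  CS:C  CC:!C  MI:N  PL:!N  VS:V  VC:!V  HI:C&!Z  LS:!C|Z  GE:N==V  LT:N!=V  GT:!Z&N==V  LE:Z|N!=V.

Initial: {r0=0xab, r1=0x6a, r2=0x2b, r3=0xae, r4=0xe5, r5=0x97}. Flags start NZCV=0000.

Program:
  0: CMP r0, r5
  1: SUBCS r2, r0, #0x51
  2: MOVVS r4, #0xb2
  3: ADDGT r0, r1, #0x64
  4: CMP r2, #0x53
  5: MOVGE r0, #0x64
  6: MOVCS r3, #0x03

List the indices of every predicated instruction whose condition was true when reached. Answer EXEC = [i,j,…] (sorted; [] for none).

EXEC = [1,3,5,6]

[0] flags=0010 → (cmp)
[1] flags=0010 CS?T → r2=0x5a
[2] flags=0010 VS?F → skip
[3] flags=0010 GT?T → r0=0xce
[4] flags=0010 → (cmp)
[5] flags=0010 GE?T → r0=0x64
[6] flags=0010 CS?T → r3=0x03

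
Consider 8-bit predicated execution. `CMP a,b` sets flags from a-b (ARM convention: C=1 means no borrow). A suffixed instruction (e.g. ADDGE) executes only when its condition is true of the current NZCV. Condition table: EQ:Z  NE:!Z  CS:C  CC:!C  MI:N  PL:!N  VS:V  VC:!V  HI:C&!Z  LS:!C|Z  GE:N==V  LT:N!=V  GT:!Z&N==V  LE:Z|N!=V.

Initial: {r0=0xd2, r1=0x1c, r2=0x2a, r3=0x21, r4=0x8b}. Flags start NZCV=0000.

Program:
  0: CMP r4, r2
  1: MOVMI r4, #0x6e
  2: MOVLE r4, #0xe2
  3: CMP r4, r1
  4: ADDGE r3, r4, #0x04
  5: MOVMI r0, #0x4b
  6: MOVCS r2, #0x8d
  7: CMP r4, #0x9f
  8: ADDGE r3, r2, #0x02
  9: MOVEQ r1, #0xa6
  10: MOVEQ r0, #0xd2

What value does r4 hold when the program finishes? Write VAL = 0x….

VAL = 0xe2

0: ✓ CMP  NZCV=0011
1: · MOVMI
2: ✓ MOVLE  r4←0xe2
3: ✓ CMP  NZCV=1010
4: · ADDGE
5: ✓ MOVMI  r0←0x4b
6: ✓ MOVCS  r2←0x8d
7: ✓ CMP  NZCV=0010
8: ✓ ADDGE  r3←0x8f
9: · MOVEQ
10: · MOVEQ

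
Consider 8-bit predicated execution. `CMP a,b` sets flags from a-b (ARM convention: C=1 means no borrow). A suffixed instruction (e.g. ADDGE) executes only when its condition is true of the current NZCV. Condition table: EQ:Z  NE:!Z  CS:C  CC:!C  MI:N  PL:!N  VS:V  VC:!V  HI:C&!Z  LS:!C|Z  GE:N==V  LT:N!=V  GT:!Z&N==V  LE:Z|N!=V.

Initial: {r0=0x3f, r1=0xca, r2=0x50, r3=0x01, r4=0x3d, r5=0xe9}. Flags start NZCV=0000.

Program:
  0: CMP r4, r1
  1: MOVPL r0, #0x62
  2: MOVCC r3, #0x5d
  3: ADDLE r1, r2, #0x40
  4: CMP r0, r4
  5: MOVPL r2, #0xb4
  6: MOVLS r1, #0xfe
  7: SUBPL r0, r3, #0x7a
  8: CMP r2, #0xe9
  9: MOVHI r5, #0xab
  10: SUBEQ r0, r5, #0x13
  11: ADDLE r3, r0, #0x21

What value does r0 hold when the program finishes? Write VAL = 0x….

VAL = 0xe3

0: ✓ CMP  NZCV=0000
1: ✓ MOVPL  r0←0x62
2: ✓ MOVCC  r3←0x5d
3: · ADDLE
4: ✓ CMP  NZCV=0010
5: ✓ MOVPL  r2←0xb4
6: · MOVLS
7: ✓ SUBPL  r0←0xe3
8: ✓ CMP  NZCV=1000
9: · MOVHI
10: · SUBEQ
11: ✓ ADDLE  r3←0x04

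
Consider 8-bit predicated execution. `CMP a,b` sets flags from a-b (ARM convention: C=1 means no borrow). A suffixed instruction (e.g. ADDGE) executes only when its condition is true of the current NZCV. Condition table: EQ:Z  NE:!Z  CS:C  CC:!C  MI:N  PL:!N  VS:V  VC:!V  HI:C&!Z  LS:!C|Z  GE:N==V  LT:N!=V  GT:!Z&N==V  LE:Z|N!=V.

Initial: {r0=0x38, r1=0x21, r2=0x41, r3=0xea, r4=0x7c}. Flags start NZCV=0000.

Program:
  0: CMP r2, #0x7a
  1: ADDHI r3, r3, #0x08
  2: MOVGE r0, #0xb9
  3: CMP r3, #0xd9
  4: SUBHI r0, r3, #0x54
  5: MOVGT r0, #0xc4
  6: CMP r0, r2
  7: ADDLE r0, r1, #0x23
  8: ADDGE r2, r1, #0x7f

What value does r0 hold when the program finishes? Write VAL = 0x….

VAL = 0x44

0: ✓ CMP  NZCV=1000
1: · ADDHI
2: · MOVGE
3: ✓ CMP  NZCV=0010
4: ✓ SUBHI  r0←0x96
5: ✓ MOVGT  r0←0xc4
6: ✓ CMP  NZCV=1010
7: ✓ ADDLE  r0←0x44
8: · ADDGE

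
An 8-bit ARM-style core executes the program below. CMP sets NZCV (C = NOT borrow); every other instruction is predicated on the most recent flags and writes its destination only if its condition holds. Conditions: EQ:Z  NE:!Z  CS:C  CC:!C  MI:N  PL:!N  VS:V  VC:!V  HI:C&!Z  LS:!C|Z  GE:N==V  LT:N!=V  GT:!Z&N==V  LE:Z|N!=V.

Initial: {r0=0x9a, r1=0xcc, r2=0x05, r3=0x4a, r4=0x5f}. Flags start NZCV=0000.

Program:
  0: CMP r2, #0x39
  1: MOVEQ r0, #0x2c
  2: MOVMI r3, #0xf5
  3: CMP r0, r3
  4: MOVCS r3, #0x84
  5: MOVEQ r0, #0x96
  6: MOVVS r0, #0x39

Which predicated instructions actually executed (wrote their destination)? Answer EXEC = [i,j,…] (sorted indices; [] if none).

EXEC = [2]

[0] flags=1000 → (cmp)
[1] flags=1000 EQ?F → skip
[2] flags=1000 MI?T → r3=0xf5
[3] flags=1000 → (cmp)
[4] flags=1000 CS?F → skip
[5] flags=1000 EQ?F → skip
[6] flags=1000 VS?F → skip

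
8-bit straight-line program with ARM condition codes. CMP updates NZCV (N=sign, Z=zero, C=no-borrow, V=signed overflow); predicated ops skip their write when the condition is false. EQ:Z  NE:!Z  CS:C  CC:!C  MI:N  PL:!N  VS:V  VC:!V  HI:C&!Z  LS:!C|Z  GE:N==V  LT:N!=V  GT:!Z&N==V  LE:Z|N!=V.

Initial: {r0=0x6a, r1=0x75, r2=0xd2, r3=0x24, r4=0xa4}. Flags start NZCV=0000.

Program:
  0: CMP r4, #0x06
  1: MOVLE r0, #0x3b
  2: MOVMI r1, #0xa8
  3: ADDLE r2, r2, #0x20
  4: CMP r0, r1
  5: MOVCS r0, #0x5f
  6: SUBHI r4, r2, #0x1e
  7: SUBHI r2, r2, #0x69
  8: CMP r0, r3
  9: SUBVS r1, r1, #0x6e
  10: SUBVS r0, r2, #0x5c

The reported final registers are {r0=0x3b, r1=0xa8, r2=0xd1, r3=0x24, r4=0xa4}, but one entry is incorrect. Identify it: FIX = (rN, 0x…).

FIX = (r2, 0xf2)

[0] flags=1010 → (cmp)
[1] flags=1010 LE?T → r0=0x3b
[2] flags=1010 MI?T → r1=0xa8
[3] flags=1010 LE?T → r2=0xf2
[4] flags=1001 → (cmp)
[5] flags=1001 CS?F → skip
[6] flags=1001 HI?F → skip
[7] flags=1001 HI?F → skip
[8] flags=0010 → (cmp)
[9] flags=0010 VS?F → skip
[10] flags=0010 VS?F → skip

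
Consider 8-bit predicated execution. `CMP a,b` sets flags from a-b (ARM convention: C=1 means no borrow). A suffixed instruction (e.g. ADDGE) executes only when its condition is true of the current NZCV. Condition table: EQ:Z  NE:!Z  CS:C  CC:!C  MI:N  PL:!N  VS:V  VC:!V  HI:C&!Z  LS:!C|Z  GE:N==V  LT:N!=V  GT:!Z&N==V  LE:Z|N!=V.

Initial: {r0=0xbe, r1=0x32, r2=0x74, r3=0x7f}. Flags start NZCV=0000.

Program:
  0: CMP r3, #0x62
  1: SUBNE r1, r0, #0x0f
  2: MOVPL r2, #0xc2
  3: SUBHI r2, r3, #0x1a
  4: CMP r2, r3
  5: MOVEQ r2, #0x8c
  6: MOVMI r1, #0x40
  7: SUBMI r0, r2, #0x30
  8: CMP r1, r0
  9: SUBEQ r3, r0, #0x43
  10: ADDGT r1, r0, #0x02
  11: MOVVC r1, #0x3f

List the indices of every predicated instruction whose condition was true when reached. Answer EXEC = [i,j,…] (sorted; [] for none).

0: ✓ CMP  NZCV=0010
1: ✓ SUBNE  r1←0xaf
2: ✓ MOVPL  r2←0xc2
3: ✓ SUBHI  r2←0x65
4: ✓ CMP  NZCV=1000
5: · MOVEQ
6: ✓ MOVMI  r1←0x40
7: ✓ SUBMI  r0←0x35
8: ✓ CMP  NZCV=0010
9: · SUBEQ
10: ✓ ADDGT  r1←0x37
11: ✓ MOVVC  r1←0x3f

EXEC = [1,2,3,6,7,10,11]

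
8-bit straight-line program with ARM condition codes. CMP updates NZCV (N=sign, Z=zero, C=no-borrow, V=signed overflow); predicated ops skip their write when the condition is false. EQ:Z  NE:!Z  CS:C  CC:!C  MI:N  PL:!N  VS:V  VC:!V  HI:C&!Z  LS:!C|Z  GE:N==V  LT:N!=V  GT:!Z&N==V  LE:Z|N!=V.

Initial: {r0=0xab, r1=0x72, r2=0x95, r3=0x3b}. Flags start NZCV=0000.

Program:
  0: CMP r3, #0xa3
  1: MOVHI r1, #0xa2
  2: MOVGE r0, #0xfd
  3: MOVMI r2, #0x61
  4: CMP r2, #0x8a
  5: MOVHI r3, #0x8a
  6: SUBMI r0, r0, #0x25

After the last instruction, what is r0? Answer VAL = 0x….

VAL = 0xd8

0: ✓ CMP  NZCV=1001
1: · MOVHI
2: ✓ MOVGE  r0←0xfd
3: ✓ MOVMI  r2←0x61
4: ✓ CMP  NZCV=1001
5: · MOVHI
6: ✓ SUBMI  r0←0xd8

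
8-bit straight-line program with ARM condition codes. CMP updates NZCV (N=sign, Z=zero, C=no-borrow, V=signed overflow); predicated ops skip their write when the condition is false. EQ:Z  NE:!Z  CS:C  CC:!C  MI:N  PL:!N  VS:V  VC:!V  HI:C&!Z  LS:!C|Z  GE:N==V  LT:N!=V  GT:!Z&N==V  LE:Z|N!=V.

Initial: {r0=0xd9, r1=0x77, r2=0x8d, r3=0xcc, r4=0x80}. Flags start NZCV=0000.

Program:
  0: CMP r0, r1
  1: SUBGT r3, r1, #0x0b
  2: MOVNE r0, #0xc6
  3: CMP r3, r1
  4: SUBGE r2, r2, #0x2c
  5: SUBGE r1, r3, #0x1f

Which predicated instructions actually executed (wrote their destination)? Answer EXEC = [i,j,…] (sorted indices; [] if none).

EXEC = [2]

[0] flags=0011 → (cmp)
[1] flags=0011 GT?F → skip
[2] flags=0011 NE?T → r0=0xc6
[3] flags=0011 → (cmp)
[4] flags=0011 GE?F → skip
[5] flags=0011 GE?F → skip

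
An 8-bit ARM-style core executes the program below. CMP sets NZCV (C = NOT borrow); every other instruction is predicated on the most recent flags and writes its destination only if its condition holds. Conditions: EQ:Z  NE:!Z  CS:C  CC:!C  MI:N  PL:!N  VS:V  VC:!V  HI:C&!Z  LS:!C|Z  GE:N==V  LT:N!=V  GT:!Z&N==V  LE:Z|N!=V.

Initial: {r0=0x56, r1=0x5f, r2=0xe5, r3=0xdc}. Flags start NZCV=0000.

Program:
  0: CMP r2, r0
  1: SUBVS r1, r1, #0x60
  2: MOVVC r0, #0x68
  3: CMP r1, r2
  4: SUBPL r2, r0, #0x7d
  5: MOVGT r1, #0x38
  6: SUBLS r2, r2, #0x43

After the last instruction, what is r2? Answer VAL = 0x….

VAL = 0xa8

[0] flags=1010 → (cmp)
[1] flags=1010 VS?F → skip
[2] flags=1010 VC?T → r0=0x68
[3] flags=0000 → (cmp)
[4] flags=0000 PL?T → r2=0xeb
[5] flags=0000 GT?T → r1=0x38
[6] flags=0000 LS?T → r2=0xa8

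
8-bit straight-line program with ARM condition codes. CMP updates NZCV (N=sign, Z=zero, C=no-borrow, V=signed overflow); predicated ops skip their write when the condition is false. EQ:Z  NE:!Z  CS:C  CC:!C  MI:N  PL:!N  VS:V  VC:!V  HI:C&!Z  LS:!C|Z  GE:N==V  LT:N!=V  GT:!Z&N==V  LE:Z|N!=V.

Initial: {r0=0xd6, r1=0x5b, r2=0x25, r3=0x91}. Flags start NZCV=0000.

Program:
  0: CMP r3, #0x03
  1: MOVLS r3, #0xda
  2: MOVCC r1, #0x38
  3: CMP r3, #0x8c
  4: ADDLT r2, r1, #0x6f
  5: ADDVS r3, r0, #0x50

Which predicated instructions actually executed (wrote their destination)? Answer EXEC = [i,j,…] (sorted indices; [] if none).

0: ✓ CMP  NZCV=1010
1: · MOVLS
2: · MOVCC
3: ✓ CMP  NZCV=0010
4: · ADDLT
5: · ADDVS

EXEC = []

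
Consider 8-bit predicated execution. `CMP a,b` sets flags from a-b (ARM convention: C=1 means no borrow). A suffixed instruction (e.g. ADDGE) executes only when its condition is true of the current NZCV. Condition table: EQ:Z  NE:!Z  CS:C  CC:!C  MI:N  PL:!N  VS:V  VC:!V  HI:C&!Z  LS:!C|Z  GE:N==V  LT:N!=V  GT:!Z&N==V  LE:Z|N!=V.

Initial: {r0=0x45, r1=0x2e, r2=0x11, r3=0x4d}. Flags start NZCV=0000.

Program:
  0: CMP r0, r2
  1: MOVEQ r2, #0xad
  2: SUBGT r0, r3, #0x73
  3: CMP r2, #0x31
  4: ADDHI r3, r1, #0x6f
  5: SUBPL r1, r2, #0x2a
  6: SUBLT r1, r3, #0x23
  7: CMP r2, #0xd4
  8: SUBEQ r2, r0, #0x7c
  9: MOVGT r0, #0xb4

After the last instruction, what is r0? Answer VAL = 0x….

VAL = 0xb4

[0] flags=0010 → (cmp)
[1] flags=0010 EQ?F → skip
[2] flags=0010 GT?T → r0=0xda
[3] flags=1000 → (cmp)
[4] flags=1000 HI?F → skip
[5] flags=1000 PL?F → skip
[6] flags=1000 LT?T → r1=0x2a
[7] flags=0000 → (cmp)
[8] flags=0000 EQ?F → skip
[9] flags=0000 GT?T → r0=0xb4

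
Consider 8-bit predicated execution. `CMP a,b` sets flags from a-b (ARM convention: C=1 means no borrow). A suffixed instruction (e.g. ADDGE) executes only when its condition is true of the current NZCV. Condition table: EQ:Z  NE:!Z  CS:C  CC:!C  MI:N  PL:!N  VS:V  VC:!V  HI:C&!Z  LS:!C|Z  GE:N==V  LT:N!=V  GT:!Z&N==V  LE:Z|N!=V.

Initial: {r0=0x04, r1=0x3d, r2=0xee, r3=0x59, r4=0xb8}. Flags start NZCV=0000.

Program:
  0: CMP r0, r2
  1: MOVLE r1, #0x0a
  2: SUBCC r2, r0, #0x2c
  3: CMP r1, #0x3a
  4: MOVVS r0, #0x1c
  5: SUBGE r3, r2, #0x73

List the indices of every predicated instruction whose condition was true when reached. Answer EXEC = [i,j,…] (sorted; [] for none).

[0] flags=0000 → (cmp)
[1] flags=0000 LE?F → skip
[2] flags=0000 CC?T → r2=0xd8
[3] flags=0010 → (cmp)
[4] flags=0010 VS?F → skip
[5] flags=0010 GE?T → r3=0x65

EXEC = [2,5]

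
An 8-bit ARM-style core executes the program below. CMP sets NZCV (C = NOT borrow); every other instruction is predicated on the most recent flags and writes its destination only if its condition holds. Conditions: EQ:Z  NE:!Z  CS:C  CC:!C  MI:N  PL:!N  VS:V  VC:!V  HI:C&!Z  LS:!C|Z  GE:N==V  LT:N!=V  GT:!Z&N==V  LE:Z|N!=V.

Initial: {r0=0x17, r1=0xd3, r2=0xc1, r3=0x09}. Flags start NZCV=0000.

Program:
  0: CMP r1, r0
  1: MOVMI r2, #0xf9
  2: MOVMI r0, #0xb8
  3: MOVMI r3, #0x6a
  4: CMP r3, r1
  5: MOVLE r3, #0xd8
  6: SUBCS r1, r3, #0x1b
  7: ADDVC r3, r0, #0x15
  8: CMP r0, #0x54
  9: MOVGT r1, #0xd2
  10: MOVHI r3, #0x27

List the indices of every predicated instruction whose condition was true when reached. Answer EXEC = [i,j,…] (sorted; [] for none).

[0] flags=1010 → (cmp)
[1] flags=1010 MI?T → r2=0xf9
[2] flags=1010 MI?T → r0=0xb8
[3] flags=1010 MI?T → r3=0x6a
[4] flags=1001 → (cmp)
[5] flags=1001 LE?F → skip
[6] flags=1001 CS?F → skip
[7] flags=1001 VC?F → skip
[8] flags=0011 → (cmp)
[9] flags=0011 GT?F → skip
[10] flags=0011 HI?T → r3=0x27

EXEC = [1,2,3,10]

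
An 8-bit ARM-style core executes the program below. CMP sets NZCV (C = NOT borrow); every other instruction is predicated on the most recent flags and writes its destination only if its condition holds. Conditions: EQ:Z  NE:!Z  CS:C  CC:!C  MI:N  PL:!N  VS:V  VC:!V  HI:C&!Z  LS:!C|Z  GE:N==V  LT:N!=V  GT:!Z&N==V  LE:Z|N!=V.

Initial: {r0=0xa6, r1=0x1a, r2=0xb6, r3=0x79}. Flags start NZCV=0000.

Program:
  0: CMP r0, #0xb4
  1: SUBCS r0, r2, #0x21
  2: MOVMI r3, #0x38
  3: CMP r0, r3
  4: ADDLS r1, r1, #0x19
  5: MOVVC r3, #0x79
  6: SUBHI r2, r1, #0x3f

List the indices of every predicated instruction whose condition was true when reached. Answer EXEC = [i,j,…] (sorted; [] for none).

0: ✓ CMP  NZCV=1000
1: · SUBCS
2: ✓ MOVMI  r3←0x38
3: ✓ CMP  NZCV=0011
4: · ADDLS
5: · MOVVC
6: ✓ SUBHI  r2←0xdb

EXEC = [2,6]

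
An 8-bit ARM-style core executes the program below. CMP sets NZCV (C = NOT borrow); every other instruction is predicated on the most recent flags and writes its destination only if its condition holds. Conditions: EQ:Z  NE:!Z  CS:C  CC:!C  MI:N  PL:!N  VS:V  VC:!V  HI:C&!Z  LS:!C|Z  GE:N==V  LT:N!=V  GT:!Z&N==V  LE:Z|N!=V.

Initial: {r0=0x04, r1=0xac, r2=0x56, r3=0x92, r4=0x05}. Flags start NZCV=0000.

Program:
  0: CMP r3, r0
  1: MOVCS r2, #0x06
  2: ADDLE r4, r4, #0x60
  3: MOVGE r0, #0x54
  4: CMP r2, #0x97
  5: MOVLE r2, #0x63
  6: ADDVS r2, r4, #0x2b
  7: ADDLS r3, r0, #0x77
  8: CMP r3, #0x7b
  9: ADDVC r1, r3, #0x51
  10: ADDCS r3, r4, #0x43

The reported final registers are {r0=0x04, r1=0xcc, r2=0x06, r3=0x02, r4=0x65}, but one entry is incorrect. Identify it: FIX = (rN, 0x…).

FIX = (r3, 0xa8)

[0] flags=1010 → (cmp)
[1] flags=1010 CS?T → r2=0x06
[2] flags=1010 LE?T → r4=0x65
[3] flags=1010 GE?F → skip
[4] flags=0000 → (cmp)
[5] flags=0000 LE?F → skip
[6] flags=0000 VS?F → skip
[7] flags=0000 LS?T → r3=0x7b
[8] flags=0110 → (cmp)
[9] flags=0110 VC?T → r1=0xcc
[10] flags=0110 CS?T → r3=0xa8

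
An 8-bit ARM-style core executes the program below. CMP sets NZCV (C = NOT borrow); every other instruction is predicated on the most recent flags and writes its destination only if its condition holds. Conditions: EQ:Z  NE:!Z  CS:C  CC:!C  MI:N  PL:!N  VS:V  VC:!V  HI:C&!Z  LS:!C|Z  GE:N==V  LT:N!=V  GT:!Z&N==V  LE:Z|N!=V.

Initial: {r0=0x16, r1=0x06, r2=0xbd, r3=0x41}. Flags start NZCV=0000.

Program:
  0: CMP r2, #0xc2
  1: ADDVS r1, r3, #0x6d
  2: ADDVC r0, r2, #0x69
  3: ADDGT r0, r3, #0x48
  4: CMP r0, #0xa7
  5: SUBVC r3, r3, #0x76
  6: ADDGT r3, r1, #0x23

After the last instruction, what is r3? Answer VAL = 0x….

0: ✓ CMP  NZCV=1000
1: · ADDVS
2: ✓ ADDVC  r0←0x26
3: · ADDGT
4: ✓ CMP  NZCV=0000
5: ✓ SUBVC  r3←0xcb
6: ✓ ADDGT  r3←0x29

VAL = 0x29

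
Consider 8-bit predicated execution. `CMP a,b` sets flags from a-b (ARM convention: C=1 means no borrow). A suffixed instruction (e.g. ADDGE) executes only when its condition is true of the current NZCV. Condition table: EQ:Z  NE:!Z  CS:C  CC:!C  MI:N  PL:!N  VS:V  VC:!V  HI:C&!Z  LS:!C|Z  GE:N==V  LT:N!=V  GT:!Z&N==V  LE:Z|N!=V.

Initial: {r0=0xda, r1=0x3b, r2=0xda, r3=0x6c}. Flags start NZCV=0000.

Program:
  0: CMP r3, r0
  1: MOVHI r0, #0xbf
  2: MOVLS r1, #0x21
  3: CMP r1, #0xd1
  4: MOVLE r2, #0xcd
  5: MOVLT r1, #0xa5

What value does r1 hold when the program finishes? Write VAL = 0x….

VAL = 0x21

0: ✓ CMP  NZCV=1001
1: · MOVHI
2: ✓ MOVLS  r1←0x21
3: ✓ CMP  NZCV=0000
4: · MOVLE
5: · MOVLT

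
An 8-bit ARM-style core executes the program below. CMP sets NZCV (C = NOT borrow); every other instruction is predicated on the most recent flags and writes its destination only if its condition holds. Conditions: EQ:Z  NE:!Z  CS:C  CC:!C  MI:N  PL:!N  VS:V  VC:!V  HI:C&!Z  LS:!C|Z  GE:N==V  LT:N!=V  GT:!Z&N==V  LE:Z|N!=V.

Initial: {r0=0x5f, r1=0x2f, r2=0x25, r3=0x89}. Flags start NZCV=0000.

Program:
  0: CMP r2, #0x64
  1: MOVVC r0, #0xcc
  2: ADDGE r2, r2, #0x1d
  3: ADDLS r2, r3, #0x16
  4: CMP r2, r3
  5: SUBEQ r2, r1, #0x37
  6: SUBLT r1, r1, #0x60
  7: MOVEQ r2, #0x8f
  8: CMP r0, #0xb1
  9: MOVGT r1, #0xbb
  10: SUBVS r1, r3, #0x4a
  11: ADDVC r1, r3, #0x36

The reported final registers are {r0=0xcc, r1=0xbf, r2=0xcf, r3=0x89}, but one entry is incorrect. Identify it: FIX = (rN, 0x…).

[0] flags=1000 → (cmp)
[1] flags=1000 VC?T → r0=0xcc
[2] flags=1000 GE?F → skip
[3] flags=1000 LS?T → r2=0x9f
[4] flags=0010 → (cmp)
[5] flags=0010 EQ?F → skip
[6] flags=0010 LT?F → skip
[7] flags=0010 EQ?F → skip
[8] flags=0010 → (cmp)
[9] flags=0010 GT?T → r1=0xbb
[10] flags=0010 VS?F → skip
[11] flags=0010 VC?T → r1=0xbf

FIX = (r2, 0x9f)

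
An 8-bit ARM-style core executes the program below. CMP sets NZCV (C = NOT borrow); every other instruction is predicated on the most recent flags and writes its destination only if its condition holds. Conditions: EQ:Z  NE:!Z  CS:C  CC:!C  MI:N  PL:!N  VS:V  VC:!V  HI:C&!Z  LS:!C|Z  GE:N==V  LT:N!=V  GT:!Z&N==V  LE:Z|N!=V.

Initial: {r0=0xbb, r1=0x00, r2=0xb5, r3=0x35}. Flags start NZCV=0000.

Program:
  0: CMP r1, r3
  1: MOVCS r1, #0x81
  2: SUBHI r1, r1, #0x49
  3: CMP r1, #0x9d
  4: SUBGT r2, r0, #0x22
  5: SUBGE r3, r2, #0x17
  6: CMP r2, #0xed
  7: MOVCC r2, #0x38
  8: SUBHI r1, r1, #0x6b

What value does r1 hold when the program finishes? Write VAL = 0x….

[0] flags=1000 → (cmp)
[1] flags=1000 CS?F → skip
[2] flags=1000 HI?F → skip
[3] flags=0000 → (cmp)
[4] flags=0000 GT?T → r2=0x99
[5] flags=0000 GE?T → r3=0x82
[6] flags=1000 → (cmp)
[7] flags=1000 CC?T → r2=0x38
[8] flags=1000 HI?F → skip

VAL = 0x00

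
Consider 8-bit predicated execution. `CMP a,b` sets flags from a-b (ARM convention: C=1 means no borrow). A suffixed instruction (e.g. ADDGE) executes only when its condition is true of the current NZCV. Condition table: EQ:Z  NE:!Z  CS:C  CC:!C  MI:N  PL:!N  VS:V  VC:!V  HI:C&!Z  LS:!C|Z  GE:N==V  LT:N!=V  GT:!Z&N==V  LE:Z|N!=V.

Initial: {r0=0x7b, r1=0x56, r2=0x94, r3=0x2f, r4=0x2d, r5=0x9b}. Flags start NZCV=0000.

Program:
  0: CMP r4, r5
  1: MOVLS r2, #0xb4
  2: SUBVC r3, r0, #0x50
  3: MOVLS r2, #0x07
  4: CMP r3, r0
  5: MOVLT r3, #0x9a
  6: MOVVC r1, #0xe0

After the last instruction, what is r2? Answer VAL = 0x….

VAL = 0x07

[0] flags=1001 → (cmp)
[1] flags=1001 LS?T → r2=0xb4
[2] flags=1001 VC?F → skip
[3] flags=1001 LS?T → r2=0x07
[4] flags=1000 → (cmp)
[5] flags=1000 LT?T → r3=0x9a
[6] flags=1000 VC?T → r1=0xe0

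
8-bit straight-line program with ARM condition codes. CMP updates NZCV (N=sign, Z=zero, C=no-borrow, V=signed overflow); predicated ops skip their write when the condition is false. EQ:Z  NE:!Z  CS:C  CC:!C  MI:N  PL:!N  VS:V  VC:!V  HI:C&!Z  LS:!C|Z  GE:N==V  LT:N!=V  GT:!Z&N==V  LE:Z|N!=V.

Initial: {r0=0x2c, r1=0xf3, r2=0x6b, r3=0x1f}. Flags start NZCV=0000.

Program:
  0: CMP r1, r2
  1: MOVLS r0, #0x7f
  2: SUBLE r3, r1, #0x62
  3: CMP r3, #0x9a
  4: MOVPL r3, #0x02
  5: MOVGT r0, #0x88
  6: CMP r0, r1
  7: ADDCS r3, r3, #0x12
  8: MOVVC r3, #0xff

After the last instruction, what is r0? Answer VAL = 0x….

VAL = 0x2c

[0] flags=1010 → (cmp)
[1] flags=1010 LS?F → skip
[2] flags=1010 LE?T → r3=0x91
[3] flags=1000 → (cmp)
[4] flags=1000 PL?F → skip
[5] flags=1000 GT?F → skip
[6] flags=0000 → (cmp)
[7] flags=0000 CS?F → skip
[8] flags=0000 VC?T → r3=0xff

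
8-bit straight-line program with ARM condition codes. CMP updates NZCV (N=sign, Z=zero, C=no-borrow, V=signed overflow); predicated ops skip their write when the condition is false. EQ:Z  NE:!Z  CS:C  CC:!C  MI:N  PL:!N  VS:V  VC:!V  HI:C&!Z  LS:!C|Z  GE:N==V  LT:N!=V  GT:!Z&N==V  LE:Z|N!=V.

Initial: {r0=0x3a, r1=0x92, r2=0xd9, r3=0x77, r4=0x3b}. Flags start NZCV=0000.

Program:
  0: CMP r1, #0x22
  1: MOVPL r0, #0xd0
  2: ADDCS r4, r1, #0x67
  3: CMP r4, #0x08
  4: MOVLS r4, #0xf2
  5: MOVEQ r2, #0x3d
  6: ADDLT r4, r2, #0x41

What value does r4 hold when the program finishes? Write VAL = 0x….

VAL = 0x1a

[0] flags=0011 → (cmp)
[1] flags=0011 PL?T → r0=0xd0
[2] flags=0011 CS?T → r4=0xf9
[3] flags=1010 → (cmp)
[4] flags=1010 LS?F → skip
[5] flags=1010 EQ?F → skip
[6] flags=1010 LT?T → r4=0x1a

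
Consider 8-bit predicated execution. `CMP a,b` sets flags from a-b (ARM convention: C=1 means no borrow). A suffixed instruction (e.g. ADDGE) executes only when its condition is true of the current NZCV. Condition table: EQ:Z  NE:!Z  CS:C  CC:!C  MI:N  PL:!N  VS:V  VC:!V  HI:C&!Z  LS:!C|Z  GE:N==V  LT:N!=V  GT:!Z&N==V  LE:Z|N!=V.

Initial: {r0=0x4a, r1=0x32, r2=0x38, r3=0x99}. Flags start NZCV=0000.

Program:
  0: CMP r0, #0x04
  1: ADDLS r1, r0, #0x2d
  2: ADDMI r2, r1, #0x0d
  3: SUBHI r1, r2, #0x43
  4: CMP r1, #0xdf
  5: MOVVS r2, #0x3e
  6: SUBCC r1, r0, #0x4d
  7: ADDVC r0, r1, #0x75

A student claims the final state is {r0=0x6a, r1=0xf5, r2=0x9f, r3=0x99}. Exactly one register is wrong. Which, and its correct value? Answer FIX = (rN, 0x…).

FIX = (r2, 0x38)

0: ✓ CMP  NZCV=0010
1: · ADDLS
2: · ADDMI
3: ✓ SUBHI  r1←0xf5
4: ✓ CMP  NZCV=0010
5: · MOVVS
6: · SUBCC
7: ✓ ADDVC  r0←0x6a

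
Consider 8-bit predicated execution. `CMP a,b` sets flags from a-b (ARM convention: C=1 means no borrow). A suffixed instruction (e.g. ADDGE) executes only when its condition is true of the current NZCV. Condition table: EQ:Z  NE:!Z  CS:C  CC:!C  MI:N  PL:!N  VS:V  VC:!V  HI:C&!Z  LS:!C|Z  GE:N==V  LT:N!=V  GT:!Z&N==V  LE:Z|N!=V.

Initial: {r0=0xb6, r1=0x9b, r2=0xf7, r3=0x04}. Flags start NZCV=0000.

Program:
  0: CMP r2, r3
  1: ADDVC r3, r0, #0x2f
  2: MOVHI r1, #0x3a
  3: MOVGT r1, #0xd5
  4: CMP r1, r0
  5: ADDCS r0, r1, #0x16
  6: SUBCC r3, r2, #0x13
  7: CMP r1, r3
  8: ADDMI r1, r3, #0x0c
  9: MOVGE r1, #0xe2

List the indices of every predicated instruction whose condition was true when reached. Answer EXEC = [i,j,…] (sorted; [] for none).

EXEC = [1,2,6,9]

0: ✓ CMP  NZCV=1010
1: ✓ ADDVC  r3←0xe5
2: ✓ MOVHI  r1←0x3a
3: · MOVGT
4: ✓ CMP  NZCV=1001
5: · ADDCS
6: ✓ SUBCC  r3←0xe4
7: ✓ CMP  NZCV=0000
8: · ADDMI
9: ✓ MOVGE  r1←0xe2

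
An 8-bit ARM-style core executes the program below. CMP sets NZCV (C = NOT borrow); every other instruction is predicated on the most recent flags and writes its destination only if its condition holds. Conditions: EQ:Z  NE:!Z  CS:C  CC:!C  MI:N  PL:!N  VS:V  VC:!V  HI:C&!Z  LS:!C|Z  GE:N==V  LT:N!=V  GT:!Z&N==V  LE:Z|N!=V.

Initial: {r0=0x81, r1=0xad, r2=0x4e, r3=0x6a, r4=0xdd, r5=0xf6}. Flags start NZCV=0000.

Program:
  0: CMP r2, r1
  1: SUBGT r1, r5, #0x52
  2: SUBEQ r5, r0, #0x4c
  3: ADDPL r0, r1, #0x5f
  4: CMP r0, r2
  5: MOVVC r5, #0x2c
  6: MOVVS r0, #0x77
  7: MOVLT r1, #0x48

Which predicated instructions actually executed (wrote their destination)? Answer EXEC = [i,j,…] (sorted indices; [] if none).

EXEC = [1,6,7]

[0] flags=1001 → (cmp)
[1] flags=1001 GT?T → r1=0xa4
[2] flags=1001 EQ?F → skip
[3] flags=1001 PL?F → skip
[4] flags=0011 → (cmp)
[5] flags=0011 VC?F → skip
[6] flags=0011 VS?T → r0=0x77
[7] flags=0011 LT?T → r1=0x48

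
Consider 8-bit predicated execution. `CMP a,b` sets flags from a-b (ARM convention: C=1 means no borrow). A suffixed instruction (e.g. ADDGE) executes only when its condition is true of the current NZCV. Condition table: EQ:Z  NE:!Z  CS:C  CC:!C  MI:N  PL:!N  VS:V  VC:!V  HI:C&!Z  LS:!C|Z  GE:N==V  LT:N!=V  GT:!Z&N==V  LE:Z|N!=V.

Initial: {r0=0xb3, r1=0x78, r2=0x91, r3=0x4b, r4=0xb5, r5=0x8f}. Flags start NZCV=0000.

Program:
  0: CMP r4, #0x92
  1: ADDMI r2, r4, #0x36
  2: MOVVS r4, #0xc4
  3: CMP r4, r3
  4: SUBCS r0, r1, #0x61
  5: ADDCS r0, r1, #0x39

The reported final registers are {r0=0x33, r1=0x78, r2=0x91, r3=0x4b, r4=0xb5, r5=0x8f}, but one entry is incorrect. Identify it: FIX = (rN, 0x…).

[0] flags=0010 → (cmp)
[1] flags=0010 MI?F → skip
[2] flags=0010 VS?F → skip
[3] flags=0011 → (cmp)
[4] flags=0011 CS?T → r0=0x17
[5] flags=0011 CS?T → r0=0xb1

FIX = (r0, 0xb1)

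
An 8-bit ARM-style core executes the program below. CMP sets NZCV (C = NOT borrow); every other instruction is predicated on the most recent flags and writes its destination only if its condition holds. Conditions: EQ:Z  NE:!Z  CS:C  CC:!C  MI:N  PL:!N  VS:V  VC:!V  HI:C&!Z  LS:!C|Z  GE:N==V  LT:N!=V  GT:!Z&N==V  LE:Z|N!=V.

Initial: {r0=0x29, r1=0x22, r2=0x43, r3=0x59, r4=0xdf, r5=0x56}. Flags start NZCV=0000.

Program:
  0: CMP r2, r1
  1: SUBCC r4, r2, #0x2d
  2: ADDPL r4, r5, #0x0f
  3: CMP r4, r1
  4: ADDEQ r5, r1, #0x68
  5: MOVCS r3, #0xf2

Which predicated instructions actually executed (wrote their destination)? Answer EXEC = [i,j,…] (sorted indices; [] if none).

EXEC = [2,5]

0: ✓ CMP  NZCV=0010
1: · SUBCC
2: ✓ ADDPL  r4←0x65
3: ✓ CMP  NZCV=0010
4: · ADDEQ
5: ✓ MOVCS  r3←0xf2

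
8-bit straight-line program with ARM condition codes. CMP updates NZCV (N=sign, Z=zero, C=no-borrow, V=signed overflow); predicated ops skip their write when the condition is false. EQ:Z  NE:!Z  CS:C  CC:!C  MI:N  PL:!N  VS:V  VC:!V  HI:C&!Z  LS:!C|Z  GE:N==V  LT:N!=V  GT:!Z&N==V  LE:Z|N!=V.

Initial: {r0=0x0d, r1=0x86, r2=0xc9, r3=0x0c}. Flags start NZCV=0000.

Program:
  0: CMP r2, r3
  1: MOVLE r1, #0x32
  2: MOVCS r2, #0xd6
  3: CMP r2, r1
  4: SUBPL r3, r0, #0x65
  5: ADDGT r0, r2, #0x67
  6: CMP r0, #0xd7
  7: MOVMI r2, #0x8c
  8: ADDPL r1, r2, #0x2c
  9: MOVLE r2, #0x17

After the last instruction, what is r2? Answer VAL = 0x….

VAL = 0xd6

0: ✓ CMP  NZCV=1010
1: ✓ MOVLE  r1←0x32
2: ✓ MOVCS  r2←0xd6
3: ✓ CMP  NZCV=1010
4: · SUBPL
5: · ADDGT
6: ✓ CMP  NZCV=0000
7: · MOVMI
8: ✓ ADDPL  r1←0x02
9: · MOVLE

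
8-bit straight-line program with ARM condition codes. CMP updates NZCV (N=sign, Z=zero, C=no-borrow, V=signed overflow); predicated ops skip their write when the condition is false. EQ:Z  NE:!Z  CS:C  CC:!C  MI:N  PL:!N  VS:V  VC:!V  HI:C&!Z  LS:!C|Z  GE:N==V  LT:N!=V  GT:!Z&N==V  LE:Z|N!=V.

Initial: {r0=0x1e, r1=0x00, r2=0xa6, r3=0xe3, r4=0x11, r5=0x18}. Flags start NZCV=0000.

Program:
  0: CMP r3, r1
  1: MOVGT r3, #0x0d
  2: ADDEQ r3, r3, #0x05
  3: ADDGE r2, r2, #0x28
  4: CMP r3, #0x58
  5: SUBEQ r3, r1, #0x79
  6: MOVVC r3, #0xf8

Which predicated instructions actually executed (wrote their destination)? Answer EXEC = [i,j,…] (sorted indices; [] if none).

0: ✓ CMP  NZCV=1010
1: · MOVGT
2: · ADDEQ
3: · ADDGE
4: ✓ CMP  NZCV=1010
5: · SUBEQ
6: ✓ MOVVC  r3←0xf8

EXEC = [6]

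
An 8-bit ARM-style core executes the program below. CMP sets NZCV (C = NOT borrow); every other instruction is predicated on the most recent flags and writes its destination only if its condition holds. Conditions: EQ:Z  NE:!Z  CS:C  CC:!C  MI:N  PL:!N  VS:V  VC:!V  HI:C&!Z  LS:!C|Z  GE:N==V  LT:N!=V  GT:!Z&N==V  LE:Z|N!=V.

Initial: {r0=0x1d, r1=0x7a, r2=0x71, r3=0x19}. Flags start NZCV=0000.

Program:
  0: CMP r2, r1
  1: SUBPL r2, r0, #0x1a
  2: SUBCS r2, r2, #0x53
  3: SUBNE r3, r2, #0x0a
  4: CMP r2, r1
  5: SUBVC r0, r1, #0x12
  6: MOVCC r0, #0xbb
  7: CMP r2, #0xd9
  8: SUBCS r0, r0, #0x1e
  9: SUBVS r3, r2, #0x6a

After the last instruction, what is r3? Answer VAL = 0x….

[0] flags=1000 → (cmp)
[1] flags=1000 PL?F → skip
[2] flags=1000 CS?F → skip
[3] flags=1000 NE?T → r3=0x67
[4] flags=1000 → (cmp)
[5] flags=1000 VC?T → r0=0x68
[6] flags=1000 CC?T → r0=0xbb
[7] flags=1001 → (cmp)
[8] flags=1001 CS?F → skip
[9] flags=1001 VS?T → r3=0x07

VAL = 0x07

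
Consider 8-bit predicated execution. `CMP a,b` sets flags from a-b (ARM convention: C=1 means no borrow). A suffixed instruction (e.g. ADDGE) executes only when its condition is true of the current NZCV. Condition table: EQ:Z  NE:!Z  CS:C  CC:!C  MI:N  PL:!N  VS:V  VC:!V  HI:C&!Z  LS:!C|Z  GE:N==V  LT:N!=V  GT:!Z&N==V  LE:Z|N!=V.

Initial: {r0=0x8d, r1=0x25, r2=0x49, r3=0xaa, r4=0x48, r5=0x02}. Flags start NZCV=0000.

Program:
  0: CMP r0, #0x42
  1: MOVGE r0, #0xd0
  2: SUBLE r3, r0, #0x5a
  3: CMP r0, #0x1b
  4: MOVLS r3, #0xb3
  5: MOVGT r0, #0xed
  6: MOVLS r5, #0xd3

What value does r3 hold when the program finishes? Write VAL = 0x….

[0] flags=0011 → (cmp)
[1] flags=0011 GE?F → skip
[2] flags=0011 LE?T → r3=0x33
[3] flags=0011 → (cmp)
[4] flags=0011 LS?F → skip
[5] flags=0011 GT?F → skip
[6] flags=0011 LS?F → skip

VAL = 0x33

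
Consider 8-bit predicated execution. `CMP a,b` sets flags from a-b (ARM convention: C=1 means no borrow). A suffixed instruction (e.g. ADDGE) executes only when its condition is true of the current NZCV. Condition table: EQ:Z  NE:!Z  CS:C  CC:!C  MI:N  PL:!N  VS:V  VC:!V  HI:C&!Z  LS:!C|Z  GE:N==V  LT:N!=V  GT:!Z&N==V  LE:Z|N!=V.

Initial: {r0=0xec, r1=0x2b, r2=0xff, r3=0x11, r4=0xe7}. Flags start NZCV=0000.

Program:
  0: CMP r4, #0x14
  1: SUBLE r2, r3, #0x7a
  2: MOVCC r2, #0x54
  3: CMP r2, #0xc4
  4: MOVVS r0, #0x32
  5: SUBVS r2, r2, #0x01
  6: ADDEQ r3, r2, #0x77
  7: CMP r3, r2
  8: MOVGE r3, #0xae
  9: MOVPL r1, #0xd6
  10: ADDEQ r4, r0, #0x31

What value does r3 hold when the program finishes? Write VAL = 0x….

VAL = 0xae

[0] flags=1010 → (cmp)
[1] flags=1010 LE?T → r2=0x97
[2] flags=1010 CC?F → skip
[3] flags=1000 → (cmp)
[4] flags=1000 VS?F → skip
[5] flags=1000 VS?F → skip
[6] flags=1000 EQ?F → skip
[7] flags=0000 → (cmp)
[8] flags=0000 GE?T → r3=0xae
[9] flags=0000 PL?T → r1=0xd6
[10] flags=0000 EQ?F → skip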